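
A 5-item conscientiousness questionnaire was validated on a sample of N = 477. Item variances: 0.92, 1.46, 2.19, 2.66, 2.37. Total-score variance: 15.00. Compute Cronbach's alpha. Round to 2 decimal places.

Σσᵢ² = 0.92 + 1.46 + 2.19 + 2.66 + 2.37 = 9.60
α = (k/(k−1))·(1 − Σσᵢ²/σ²_T) = (5/4)·(1 − 9.60/15.00) = 0.45

Cronbach's alpha = 0.45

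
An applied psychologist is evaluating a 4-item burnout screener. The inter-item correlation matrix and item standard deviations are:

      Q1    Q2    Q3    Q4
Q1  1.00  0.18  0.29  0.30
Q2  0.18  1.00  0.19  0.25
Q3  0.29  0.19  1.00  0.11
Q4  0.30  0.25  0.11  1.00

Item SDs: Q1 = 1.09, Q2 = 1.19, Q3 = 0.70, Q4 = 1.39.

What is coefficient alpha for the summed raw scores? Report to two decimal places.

Σσ²ᵢ = 1.09² + 1.19² + 0.70² + 1.39² = 5.0263
Covariances σ_ij = r_ij · s_i · s_j:
  σ(Q1,Q2) = 0.18 × 1.09 × 1.19 = 0.2335
  σ(Q1,Q3) = 0.29 × 1.09 × 0.70 = 0.2213
  σ(Q1,Q4) = 0.30 × 1.09 × 1.39 = 0.4545
  σ(Q2,Q3) = 0.19 × 1.19 × 0.70 = 0.1583
  σ(Q2,Q4) = 0.25 × 1.19 × 1.39 = 0.4135
  σ(Q3,Q4) = 0.11 × 0.70 × 1.39 = 0.1070
σ²_T = Σσ²ᵢ + 2·Σσ_ij = 5.0263 + 2 × 1.5881 = 8.2025
α = (4/3)·(1 − 5.0263/8.2025) = 0.52

α = 0.52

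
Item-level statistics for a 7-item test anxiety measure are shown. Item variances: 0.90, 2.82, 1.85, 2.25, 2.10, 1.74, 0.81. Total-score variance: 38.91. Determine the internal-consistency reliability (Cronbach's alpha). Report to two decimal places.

sum of item variances = 0.90 + 2.82 + 1.85 + 2.25 + 2.10 + 1.74 + 0.81 = 12.47
α = (k/(k−1))·(1 − sum of item variances/Var(T)) = (7/6)·(1 − 12.47/38.91) = 0.79

Cronbach's alpha = 0.79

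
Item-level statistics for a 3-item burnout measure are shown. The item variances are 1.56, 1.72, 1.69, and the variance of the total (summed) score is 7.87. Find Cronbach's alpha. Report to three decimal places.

Cronbach's alpha = 0.553

sum of item variances = 1.56 + 1.72 + 1.69 = 4.97
α = (k/(k−1))·(1 − sum of item variances/total variance) = (3/2)·(1 − 4.97/7.87) = 0.553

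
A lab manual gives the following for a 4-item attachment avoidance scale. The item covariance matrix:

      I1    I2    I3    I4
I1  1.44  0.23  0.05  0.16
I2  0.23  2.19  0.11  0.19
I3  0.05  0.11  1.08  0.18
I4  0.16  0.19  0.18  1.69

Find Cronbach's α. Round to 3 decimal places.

Cronbach's α = 0.298

ΣVar(i) = 1.44 + 2.19 + 1.08 + 1.69 = 6.40
Sum of the distinct covariances = 0.92
σ²_T = 6.40 + 2 × 0.92 = 8.24
α = (k/(k−1))·(1 − ΣVar(i)/σ²_T) = (4/3)·(1 − 6.40/8.24) = 0.298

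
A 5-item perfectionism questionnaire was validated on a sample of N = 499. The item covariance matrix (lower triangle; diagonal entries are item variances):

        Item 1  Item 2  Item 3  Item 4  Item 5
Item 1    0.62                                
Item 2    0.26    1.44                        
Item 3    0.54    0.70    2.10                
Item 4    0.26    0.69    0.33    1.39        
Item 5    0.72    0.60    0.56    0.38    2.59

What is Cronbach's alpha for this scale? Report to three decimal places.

ΣVar(i) = 0.62 + 1.44 + 2.10 + 1.39 + 2.59 = 8.14
Sum of off-diagonal covariances = 5.04
σ²_total = 8.14 + 2 × 5.04 = 18.22
α = (k/(k−1))·(1 − ΣVar(i)/σ²_total) = (5/4)·(1 − 8.14/18.22) = 0.692

α = 0.692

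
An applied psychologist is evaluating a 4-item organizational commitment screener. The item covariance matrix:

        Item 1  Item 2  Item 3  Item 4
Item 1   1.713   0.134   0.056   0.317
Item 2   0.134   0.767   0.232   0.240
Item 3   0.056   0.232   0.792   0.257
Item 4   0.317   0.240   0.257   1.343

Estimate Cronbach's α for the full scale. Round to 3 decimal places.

Cronbach's α = 0.465

Σσ²ᵢ = 1.713 + 0.767 + 0.792 + 1.343 = 4.615
Σ_{i<j} σ_ij = 1.236
σ²_total = 4.615 + 2 × 1.236 = 7.087
α = (k/(k−1))·(1 − Σσ²ᵢ/σ²_total) = (4/3)·(1 − 4.615/7.087) = 0.465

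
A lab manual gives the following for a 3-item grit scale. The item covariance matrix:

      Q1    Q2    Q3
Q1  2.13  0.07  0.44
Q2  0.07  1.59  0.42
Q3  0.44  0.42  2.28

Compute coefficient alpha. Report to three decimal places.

Σσ²ᵢ = 2.13 + 1.59 + 2.28 = 6.00
Sum of off-diagonal covariances = 0.93
σ²_T = 6.00 + 2 × 0.93 = 7.86
α = (k/(k−1))·(1 − Σσ²ᵢ/σ²_T) = (3/2)·(1 − 6.00/7.86) = 0.355

α = 0.355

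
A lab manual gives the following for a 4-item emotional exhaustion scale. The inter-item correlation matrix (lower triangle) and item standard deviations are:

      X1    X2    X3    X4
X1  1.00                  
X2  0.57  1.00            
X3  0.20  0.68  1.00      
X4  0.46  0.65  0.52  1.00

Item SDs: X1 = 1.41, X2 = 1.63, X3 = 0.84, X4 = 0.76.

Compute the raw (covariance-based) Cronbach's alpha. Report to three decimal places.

Cronbach's alpha = 0.775

Σσ²ᵢ = 1.41² + 1.63² + 0.84² + 0.76² = 5.9282
Covariances σ_ij = r_ij · s_i · s_j:
  σ(X1,X2) = 0.57 × 1.41 × 1.63 = 1.3100
  σ(X1,X3) = 0.20 × 1.41 × 0.84 = 0.2369
  σ(X1,X4) = 0.46 × 1.41 × 0.76 = 0.4929
  σ(X2,X3) = 0.68 × 1.63 × 0.84 = 0.9311
  σ(X2,X4) = 0.65 × 1.63 × 0.76 = 0.8052
  σ(X3,X4) = 0.52 × 0.84 × 0.76 = 0.3320
σ²_T = Σσ²ᵢ + 2·Σσ_ij = 5.9282 + 2 × 4.1081 = 14.1444
α = (4/3)·(1 − 5.9282/14.1444) = 0.775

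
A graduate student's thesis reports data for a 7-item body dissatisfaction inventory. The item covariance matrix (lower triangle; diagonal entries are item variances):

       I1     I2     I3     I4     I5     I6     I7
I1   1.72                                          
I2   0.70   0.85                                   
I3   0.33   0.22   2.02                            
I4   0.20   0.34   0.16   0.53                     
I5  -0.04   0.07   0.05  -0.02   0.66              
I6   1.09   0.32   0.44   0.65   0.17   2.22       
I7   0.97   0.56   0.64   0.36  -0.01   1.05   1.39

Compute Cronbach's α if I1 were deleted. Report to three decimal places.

Remaining items: I2, I3, I4, I5, I6, I7 (k = 6).
ΣVar(i) = 0.85 + 2.02 + 0.53 + 0.66 + 2.22 + 1.39 = 7.67
total variance = 7.67 + 2 × 5.00 = 17.67
α (item deleted) = (6/5)·(1 − 7.67/17.67) = 0.679

α = 0.679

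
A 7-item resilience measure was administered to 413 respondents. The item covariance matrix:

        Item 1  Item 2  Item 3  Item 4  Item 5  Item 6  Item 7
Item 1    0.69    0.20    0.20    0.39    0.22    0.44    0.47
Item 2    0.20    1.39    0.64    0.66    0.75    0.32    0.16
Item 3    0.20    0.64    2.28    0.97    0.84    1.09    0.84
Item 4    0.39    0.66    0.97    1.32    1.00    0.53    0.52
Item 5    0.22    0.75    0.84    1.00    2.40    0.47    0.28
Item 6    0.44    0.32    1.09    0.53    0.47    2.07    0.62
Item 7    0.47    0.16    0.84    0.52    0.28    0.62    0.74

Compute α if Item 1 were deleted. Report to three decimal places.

Remaining items: Item 2, Item 3, Item 4, Item 5, Item 6, Item 7 (k = 6).
sum of item variances = 1.39 + 2.28 + 1.32 + 2.40 + 2.07 + 0.74 = 10.20
total variance = 10.20 + 2 × 9.69 = 29.58
α (item deleted) = (6/5)·(1 − 10.20/29.58) = 0.786

α = 0.786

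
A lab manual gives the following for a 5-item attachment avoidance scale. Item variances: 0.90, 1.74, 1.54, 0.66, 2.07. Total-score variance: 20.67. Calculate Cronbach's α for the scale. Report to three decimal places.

α = 0.832

Σσ²ᵢ = 0.90 + 1.74 + 1.54 + 0.66 + 2.07 = 6.91
α = (k/(k−1))·(1 − Σσ²ᵢ/Var(T)) = (5/4)·(1 − 6.91/20.67) = 0.832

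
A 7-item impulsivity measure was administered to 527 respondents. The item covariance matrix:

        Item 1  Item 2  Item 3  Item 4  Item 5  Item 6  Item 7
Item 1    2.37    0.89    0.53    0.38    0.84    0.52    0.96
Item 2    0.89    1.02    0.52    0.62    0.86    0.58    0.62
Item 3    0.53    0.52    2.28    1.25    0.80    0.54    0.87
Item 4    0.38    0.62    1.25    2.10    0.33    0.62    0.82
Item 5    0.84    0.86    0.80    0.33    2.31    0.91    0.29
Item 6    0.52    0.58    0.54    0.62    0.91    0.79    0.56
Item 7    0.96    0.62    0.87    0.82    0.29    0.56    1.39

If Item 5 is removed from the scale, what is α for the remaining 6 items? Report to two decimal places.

Remaining items: Item 1, Item 2, Item 3, Item 4, Item 6, Item 7 (k = 6).
sum of item variances = 2.37 + 1.02 + 2.28 + 2.10 + 0.79 + 1.39 = 9.95
Var(T) = 9.95 + 2 × 10.28 = 30.51
α (item deleted) = (6/5)·(1 − 9.95/30.51) = 0.81

α = 0.81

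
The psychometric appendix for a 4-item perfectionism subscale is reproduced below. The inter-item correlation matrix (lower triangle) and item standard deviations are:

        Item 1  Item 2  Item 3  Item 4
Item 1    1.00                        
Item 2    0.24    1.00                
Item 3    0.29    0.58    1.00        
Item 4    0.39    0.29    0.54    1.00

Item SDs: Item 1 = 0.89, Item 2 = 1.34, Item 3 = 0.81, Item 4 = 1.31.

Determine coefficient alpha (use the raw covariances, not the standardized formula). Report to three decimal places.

α = 0.690

Σσ²ᵢ = 0.89² + 1.34² + 0.81² + 1.31² = 4.9599
Covariances σ_ij = r_ij · s_i · s_j:
  σ(Item 1,Item 2) = 0.24 × 0.89 × 1.34 = 0.2862
  σ(Item 1,Item 3) = 0.29 × 0.89 × 0.81 = 0.2091
  σ(Item 1,Item 4) = 0.39 × 0.89 × 1.31 = 0.4547
  σ(Item 2,Item 3) = 0.58 × 1.34 × 0.81 = 0.6295
  σ(Item 2,Item 4) = 0.29 × 1.34 × 1.31 = 0.5091
  σ(Item 3,Item 4) = 0.54 × 0.81 × 1.31 = 0.5730
σ²_T = Σσ²ᵢ + 2·Σσ_ij = 4.9599 + 2 × 2.6616 = 10.2831
α = (4/3)·(1 − 4.9599/10.2831) = 0.690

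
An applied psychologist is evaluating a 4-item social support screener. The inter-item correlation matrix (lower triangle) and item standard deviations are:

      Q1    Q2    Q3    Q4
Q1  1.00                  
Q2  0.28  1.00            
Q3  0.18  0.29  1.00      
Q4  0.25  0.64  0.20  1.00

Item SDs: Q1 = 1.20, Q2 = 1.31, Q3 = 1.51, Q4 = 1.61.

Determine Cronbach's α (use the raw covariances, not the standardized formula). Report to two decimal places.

Σσ²ᵢ = 1.20² + 1.31² + 1.51² + 1.61² = 8.0283
Covariances σ_ij = r_ij · s_i · s_j:
  σ(Q1,Q2) = 0.28 × 1.20 × 1.31 = 0.4402
  σ(Q1,Q3) = 0.18 × 1.20 × 1.51 = 0.3262
  σ(Q1,Q4) = 0.25 × 1.20 × 1.61 = 0.4830
  σ(Q2,Q3) = 0.29 × 1.31 × 1.51 = 0.5736
  σ(Q2,Q4) = 0.64 × 1.31 × 1.61 = 1.3498
  σ(Q3,Q4) = 0.20 × 1.51 × 1.61 = 0.4862
σ²_T = Σσ²ᵢ + 2·Σσ_ij = 8.0283 + 2 × 3.6590 = 15.3463
α = (4/3)·(1 − 8.0283/15.3463) = 0.64

α = 0.64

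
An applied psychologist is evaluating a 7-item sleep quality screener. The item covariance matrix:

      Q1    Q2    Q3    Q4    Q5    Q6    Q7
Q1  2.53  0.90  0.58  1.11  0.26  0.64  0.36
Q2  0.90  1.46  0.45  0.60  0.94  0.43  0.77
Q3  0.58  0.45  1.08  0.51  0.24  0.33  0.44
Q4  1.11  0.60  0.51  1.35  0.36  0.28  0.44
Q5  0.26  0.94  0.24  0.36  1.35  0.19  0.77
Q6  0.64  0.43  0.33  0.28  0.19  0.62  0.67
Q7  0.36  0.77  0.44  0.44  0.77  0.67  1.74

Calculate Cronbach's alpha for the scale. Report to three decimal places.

Cronbach's alpha = 0.805

sum of item variances = 2.53 + 1.46 + 1.08 + 1.35 + 1.35 + 0.62 + 1.74 = 10.13
Sum of off-diagonal covariances = 11.27
σ²_T = 10.13 + 2 × 11.27 = 32.67
α = (k/(k−1))·(1 − sum of item variances/σ²_T) = (7/6)·(1 − 10.13/32.67) = 0.805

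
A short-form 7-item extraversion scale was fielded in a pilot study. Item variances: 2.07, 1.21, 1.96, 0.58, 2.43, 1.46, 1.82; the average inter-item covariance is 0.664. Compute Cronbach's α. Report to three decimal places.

sum of item variances = 2.07 + 1.21 + 1.96 + 0.58 + 2.43 + 1.46 + 1.82 = 11.53
Sum of the 21 distinct covariances = 21 × 0.664 = 13.944
σ²_total = sum of item variances + 2·Σcov = 11.53 + 2 × 13.944 = 39.418
α = (7/6)·(1 − 11.53/39.418) = 0.825

Cronbach's α = 0.825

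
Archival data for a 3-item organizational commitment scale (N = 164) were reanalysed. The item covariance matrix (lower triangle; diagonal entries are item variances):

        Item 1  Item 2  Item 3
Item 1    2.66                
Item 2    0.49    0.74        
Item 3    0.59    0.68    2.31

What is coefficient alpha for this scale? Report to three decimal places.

coefficient alpha = 0.572

Σσ²ᵢ = 2.66 + 0.74 + 2.31 = 5.71
Sum of off-diagonal covariances = 1.76
Var(T) = 5.71 + 2 × 1.76 = 9.23
α = (k/(k−1))·(1 − Σσ²ᵢ/Var(T)) = (3/2)·(1 − 5.71/9.23) = 0.572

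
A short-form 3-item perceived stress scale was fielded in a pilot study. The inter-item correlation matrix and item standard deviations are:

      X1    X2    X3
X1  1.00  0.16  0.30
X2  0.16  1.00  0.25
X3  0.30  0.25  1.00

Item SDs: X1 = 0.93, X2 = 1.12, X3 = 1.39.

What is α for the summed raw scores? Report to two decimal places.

α = 0.48

Σσ²ᵢ = 0.93² + 1.12² + 1.39² = 4.0514
Covariances σ_ij = r_ij · s_i · s_j:
  σ(X1,X2) = 0.16 × 0.93 × 1.12 = 0.1667
  σ(X1,X3) = 0.30 × 0.93 × 1.39 = 0.3878
  σ(X2,X3) = 0.25 × 1.12 × 1.39 = 0.3892
σ²_T = Σσ²ᵢ + 2·Σσ_ij = 4.0514 + 2 × 0.9437 = 5.9388
α = (3/2)·(1 − 4.0514/5.9388) = 0.48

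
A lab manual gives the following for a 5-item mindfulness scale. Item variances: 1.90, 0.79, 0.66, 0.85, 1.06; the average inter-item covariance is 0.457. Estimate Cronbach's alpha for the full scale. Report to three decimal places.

α = 0.793

Σσ²ᵢ = 1.90 + 0.79 + 0.66 + 0.85 + 1.06 = 5.26
Sum of the 10 distinct covariances = 10 × 0.457 = 4.570
total variance = Σσ²ᵢ + 2·Σcov = 5.26 + 2 × 4.570 = 14.400
α = (5/4)·(1 − 5.26/14.400) = 0.793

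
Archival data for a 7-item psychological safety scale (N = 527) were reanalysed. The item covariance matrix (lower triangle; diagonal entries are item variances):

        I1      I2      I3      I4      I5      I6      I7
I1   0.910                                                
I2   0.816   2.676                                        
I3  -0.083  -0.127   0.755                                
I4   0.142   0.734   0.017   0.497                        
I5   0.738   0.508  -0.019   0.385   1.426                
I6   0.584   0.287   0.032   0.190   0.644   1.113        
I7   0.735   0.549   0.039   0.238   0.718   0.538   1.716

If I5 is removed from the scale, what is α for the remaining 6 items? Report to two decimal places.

α = 0.66

Remaining items: I1, I2, I3, I4, I6, I7 (k = 6).
ΣVar(i) = 0.910 + 2.676 + 0.755 + 0.497 + 1.113 + 1.716 = 7.667
σ²_total = 7.667 + 2 × 4.691 = 17.049
α (item deleted) = (6/5)·(1 − 7.667/17.049) = 0.66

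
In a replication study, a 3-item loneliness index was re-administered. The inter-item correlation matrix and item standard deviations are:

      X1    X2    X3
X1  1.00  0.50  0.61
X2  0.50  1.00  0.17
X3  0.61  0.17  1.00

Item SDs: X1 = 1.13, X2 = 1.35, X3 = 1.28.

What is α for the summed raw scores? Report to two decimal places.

α = 0.68

Σσ²ᵢ = 1.13² + 1.35² + 1.28² = 4.7378
Covariances σ_ij = r_ij · s_i · s_j:
  σ(X1,X2) = 0.50 × 1.13 × 1.35 = 0.7627
  σ(X1,X3) = 0.61 × 1.13 × 1.28 = 0.8823
  σ(X2,X3) = 0.17 × 1.35 × 1.28 = 0.2938
σ²_T = Σσ²ᵢ + 2·Σσ_ij = 4.7378 + 2 × 1.9388 = 8.6154
α = (3/2)·(1 − 4.7378/8.6154) = 0.68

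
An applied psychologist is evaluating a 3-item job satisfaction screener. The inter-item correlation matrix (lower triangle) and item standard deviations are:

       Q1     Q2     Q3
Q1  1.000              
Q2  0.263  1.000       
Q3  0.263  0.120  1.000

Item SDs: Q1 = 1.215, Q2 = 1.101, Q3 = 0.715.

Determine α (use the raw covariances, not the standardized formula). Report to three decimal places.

α = 0.445

Σσ²ᵢ = 1.215² + 1.101² + 0.715² = 3.1997
Covariances σ_ij = r_ij · s_i · s_j:
  σ(Q1,Q2) = 0.263 × 1.215 × 1.101 = 0.3518
  σ(Q1,Q3) = 0.263 × 1.215 × 0.715 = 0.2285
  σ(Q2,Q3) = 0.120 × 1.101 × 0.715 = 0.0945
σ²_T = Σσ²ᵢ + 2·Σσ_ij = 3.1997 + 2 × 0.6748 = 4.5493
α = (3/2)·(1 − 3.1997/4.5493) = 0.445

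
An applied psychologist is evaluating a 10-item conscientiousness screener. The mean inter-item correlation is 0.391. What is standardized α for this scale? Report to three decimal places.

Standardized α = k·r̄ / (1 + (k−1)·r̄) = 10 × 0.391 / (1 + 9 × 0.391)
  = 3.9100 / 4.5190 = 0.865

α = 0.865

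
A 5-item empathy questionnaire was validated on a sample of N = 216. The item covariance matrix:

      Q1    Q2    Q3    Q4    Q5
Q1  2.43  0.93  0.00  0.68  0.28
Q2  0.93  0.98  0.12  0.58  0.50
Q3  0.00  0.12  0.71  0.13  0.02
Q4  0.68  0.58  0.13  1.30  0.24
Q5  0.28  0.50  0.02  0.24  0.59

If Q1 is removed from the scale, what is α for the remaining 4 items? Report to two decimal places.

Remaining items: Q2, Q3, Q4, Q5 (k = 4).
sum of item variances = 0.98 + 0.71 + 1.30 + 0.59 = 3.58
total variance = 3.58 + 2 × 1.59 = 6.76
α (item deleted) = (4/3)·(1 − 3.58/6.76) = 0.63

α = 0.63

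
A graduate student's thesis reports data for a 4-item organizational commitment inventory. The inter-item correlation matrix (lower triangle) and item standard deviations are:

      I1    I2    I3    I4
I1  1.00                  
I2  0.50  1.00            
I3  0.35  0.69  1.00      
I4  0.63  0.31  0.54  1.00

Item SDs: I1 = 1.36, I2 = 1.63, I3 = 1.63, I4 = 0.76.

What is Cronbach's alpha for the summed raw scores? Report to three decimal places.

Cronbach's alpha = 0.778

Σσ²ᵢ = 1.36² + 1.63² + 1.63² + 0.76² = 7.7410
Covariances σ_ij = r_ij · s_i · s_j:
  σ(I1,I2) = 0.50 × 1.36 × 1.63 = 1.1084
  σ(I1,I3) = 0.35 × 1.36 × 1.63 = 0.7759
  σ(I1,I4) = 0.63 × 1.36 × 0.76 = 0.6512
  σ(I2,I3) = 0.69 × 1.63 × 1.63 = 1.8333
  σ(I2,I4) = 0.31 × 1.63 × 0.76 = 0.3840
  σ(I3,I4) = 0.54 × 1.63 × 0.76 = 0.6690
σ²_T = Σσ²ᵢ + 2·Σσ_ij = 7.7410 + 2 × 5.4218 = 18.5846
α = (4/3)·(1 − 7.7410/18.5846) = 0.778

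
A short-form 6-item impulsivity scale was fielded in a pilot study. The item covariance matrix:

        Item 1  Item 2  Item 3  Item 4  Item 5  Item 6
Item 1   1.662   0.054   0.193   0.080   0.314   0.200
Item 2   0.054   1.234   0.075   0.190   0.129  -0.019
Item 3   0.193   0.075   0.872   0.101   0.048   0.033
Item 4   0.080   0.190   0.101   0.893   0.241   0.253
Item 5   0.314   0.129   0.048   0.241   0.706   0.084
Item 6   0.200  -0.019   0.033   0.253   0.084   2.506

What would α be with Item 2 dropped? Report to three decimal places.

Remaining items: Item 1, Item 3, Item 4, Item 5, Item 6 (k = 5).
Σσᵢ² = 1.662 + 0.872 + 0.893 + 0.706 + 2.506 = 6.639
Var(T) = 6.639 + 2 × 1.547 = 9.733
α (item deleted) = (5/4)·(1 − 6.639/9.733) = 0.397

α = 0.397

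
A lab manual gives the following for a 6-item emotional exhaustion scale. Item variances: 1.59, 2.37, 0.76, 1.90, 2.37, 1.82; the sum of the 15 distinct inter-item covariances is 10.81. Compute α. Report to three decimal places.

Σσᵢ² = 1.59 + 2.37 + 0.76 + 1.90 + 2.37 + 1.82 = 10.81
Sum of distinct covariances = 10.81
σ²_T = Σσᵢ² + 2·Σcov = 10.81 + 2 × 10.81 = 32.43
α = (6/5)·(1 − 10.81/32.43) = 0.800

α = 0.800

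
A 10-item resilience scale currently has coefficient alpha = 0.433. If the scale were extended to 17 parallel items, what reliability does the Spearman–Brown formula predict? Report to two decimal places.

Length factor m = 17/10 = 1.7000
α' = m·α / (1 + (m−1)·α)
   = 17/10 × 0.433 / (1 + (17/10 − 1) × 0.433)
   = 0.7361 / 1.3031 = 0.56

predicted reliability = 0.56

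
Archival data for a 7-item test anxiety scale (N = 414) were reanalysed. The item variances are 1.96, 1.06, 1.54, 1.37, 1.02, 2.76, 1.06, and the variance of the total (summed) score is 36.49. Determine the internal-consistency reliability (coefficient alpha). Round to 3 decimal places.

α = 0.822

Σσᵢ² = 1.96 + 1.06 + 1.54 + 1.37 + 1.02 + 2.76 + 1.06 = 10.77
α = (k/(k−1))·(1 − Σσᵢ²/Var(T)) = (7/6)·(1 − 10.77/36.49) = 0.822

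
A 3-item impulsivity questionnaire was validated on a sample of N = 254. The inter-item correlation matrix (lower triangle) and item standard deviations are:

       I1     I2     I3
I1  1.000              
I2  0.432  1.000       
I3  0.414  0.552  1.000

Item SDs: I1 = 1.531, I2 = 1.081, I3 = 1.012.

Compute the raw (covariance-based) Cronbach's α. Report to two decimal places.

Cronbach's α = 0.70

Σσ²ᵢ = 1.531² + 1.081² + 1.012² = 4.5367
Covariances σ_ij = r_ij · s_i · s_j:
  σ(I1,I2) = 0.432 × 1.531 × 1.081 = 0.7150
  σ(I1,I3) = 0.414 × 1.531 × 1.012 = 0.6414
  σ(I2,I3) = 0.552 × 1.081 × 1.012 = 0.6039
σ²_T = Σσ²ᵢ + 2·Σσ_ij = 4.5367 + 2 × 1.9603 = 8.4573
α = (3/2)·(1 − 4.5367/8.4573) = 0.70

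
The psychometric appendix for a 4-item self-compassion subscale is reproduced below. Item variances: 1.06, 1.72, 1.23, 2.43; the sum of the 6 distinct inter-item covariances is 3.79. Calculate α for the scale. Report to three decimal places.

ΣVar(i) = 1.06 + 1.72 + 1.23 + 2.43 = 6.44
Sum of distinct covariances = 3.79
total variance = ΣVar(i) + 2·Σcov = 6.44 + 2 × 3.79 = 14.02
α = (4/3)·(1 − 6.44/14.02) = 0.721

α = 0.721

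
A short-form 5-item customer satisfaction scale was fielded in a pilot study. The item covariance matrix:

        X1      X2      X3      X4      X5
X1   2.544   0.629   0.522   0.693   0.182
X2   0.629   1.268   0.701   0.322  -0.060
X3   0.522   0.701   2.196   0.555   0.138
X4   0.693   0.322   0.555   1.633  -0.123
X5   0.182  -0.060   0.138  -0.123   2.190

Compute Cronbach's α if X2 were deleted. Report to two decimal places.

α = 0.42

Remaining items: X1, X3, X4, X5 (k = 4).
ΣVar(i) = 2.544 + 2.196 + 1.633 + 2.190 = 8.563
total variance = 8.563 + 2 × 1.967 = 12.497
α (item deleted) = (4/3)·(1 − 8.563/12.497) = 0.42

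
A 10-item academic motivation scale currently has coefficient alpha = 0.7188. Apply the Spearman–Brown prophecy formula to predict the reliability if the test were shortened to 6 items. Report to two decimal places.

Length factor m = 6/10 = 0.6000
α' = m·α / (1 − (1−m)·α)
   = 6/10 × 0.7188 / (1 − (1 − 6/10) × 0.7188)
   = 0.4313 / 0.7125 = 0.61

predicted reliability = 0.61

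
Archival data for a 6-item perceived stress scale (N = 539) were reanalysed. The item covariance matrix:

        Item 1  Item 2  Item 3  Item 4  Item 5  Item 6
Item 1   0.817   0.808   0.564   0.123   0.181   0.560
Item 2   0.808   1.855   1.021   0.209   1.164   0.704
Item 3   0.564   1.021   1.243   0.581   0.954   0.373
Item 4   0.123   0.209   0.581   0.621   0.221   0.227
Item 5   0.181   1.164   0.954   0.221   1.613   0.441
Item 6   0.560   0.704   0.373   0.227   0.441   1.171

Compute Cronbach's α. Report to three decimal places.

α = 0.828

Σσ²ᵢ = 0.817 + 1.855 + 1.243 + 0.621 + 1.613 + 1.171 = 7.320
Sum of the distinct covariances = 8.131
σ²_total = 7.320 + 2 × 8.131 = 23.582
α = (k/(k−1))·(1 − Σσ²ᵢ/σ²_total) = (6/5)·(1 − 7.320/23.582) = 0.828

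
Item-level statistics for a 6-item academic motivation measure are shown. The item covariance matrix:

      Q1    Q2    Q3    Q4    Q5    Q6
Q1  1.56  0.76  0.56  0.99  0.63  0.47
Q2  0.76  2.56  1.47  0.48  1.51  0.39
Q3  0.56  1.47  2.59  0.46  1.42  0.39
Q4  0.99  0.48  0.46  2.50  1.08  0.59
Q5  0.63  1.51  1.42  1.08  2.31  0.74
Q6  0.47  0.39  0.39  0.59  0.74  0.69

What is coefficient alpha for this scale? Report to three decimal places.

α = 0.794

ΣVar(i) = 1.56 + 2.56 + 2.59 + 2.50 + 2.31 + 0.69 = 12.21
Sum of the distinct covariances = 11.94
σ²_total = 12.21 + 2 × 11.94 = 36.09
α = (k/(k−1))·(1 − ΣVar(i)/σ²_total) = (6/5)·(1 − 12.21/36.09) = 0.794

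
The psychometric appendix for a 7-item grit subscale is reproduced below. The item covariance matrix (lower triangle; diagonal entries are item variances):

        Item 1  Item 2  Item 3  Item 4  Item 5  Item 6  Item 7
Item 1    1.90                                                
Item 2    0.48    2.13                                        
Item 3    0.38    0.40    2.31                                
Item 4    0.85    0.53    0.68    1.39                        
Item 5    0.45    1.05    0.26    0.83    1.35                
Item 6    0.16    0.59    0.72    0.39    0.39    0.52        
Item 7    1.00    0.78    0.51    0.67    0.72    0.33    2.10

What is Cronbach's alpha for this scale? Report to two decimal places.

α = 0.79

Σσ²ᵢ = 1.90 + 2.13 + 2.31 + 1.39 + 1.35 + 0.52 + 2.10 = 11.70
Sum of the distinct covariances = 12.17
Var(T) = 11.70 + 2 × 12.17 = 36.04
α = (k/(k−1))·(1 − Σσ²ᵢ/Var(T)) = (7/6)·(1 − 11.70/36.04) = 0.79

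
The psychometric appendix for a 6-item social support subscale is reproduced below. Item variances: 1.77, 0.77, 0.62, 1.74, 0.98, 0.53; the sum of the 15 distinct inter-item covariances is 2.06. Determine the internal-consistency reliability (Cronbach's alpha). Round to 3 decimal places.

sum of item variances = 1.77 + 0.77 + 0.62 + 1.74 + 0.98 + 0.53 = 6.41
Sum of distinct covariances = 2.06
σ²_total = sum of item variances + 2·Σcov = 6.41 + 2 × 2.06 = 10.53
α = (6/5)·(1 − 6.41/10.53) = 0.470

Cronbach's alpha = 0.470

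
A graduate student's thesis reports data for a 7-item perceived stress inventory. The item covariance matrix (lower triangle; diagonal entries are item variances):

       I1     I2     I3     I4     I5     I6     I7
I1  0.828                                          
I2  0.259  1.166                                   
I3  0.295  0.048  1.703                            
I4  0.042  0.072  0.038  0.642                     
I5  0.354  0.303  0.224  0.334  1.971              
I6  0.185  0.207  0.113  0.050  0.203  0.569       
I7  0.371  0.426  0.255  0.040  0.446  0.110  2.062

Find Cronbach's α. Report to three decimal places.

Cronbach's α = 0.577

Σσᵢ² = 0.828 + 1.166 + 1.703 + 0.642 + 1.971 + 0.569 + 2.062 = 8.941
Sum of the distinct covariances = 4.375
total variance = 8.941 + 2 × 4.375 = 17.691
α = (k/(k−1))·(1 − Σσᵢ²/total variance) = (7/6)·(1 − 8.941/17.691) = 0.577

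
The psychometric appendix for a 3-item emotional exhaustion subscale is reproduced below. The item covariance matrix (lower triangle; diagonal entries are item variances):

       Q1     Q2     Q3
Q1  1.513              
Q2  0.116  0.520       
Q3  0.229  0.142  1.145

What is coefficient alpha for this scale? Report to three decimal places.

Σσ²ᵢ = 1.513 + 0.520 + 1.145 = 3.178
Σ_{i<j} σ_ij = 0.487
σ²_T = 3.178 + 2 × 0.487 = 4.152
α = (k/(k−1))·(1 − Σσ²ᵢ/σ²_T) = (3/2)·(1 − 3.178/4.152) = 0.352

coefficient alpha = 0.352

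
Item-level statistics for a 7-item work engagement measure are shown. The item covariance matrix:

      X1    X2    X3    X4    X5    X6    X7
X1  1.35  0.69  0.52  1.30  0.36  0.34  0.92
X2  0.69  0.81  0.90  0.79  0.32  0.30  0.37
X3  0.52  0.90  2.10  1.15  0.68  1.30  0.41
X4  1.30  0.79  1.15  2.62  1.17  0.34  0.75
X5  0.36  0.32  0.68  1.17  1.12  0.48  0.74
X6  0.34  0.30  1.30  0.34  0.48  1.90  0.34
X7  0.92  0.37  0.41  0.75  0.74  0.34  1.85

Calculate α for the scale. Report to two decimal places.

Σσᵢ² = 1.35 + 0.81 + 2.10 + 2.62 + 1.12 + 1.90 + 1.85 = 11.75
Sum of off-diagonal covariances = 14.17
Var(T) = 11.75 + 2 × 14.17 = 40.09
α = (k/(k−1))·(1 − Σσᵢ²/Var(T)) = (7/6)·(1 − 11.75/40.09) = 0.82

α = 0.82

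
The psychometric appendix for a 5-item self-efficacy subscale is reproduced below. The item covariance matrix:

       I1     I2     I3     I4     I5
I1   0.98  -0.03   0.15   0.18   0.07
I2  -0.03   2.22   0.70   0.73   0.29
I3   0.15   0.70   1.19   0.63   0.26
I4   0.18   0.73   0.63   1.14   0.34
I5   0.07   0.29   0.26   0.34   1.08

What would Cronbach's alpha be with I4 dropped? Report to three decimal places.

Remaining items: I1, I2, I3, I5 (k = 4).
Σσ²ᵢ = 0.98 + 2.22 + 1.19 + 1.08 = 5.47
σ²_T = 5.47 + 2 × 1.44 = 8.35
α (item deleted) = (4/3)·(1 − 5.47/8.35) = 0.460

Cronbach's alpha = 0.460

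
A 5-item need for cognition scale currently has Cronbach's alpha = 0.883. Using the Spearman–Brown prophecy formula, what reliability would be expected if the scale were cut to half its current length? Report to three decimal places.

Length factor m = 1/2
α' = m·α / (1 − (1−m)·α)
   = 1/2 × 0.883 / (1 − (1 − 1/2) × 0.883)
   = 0.4415 / 0.5585 = 0.791

predicted reliability = 0.791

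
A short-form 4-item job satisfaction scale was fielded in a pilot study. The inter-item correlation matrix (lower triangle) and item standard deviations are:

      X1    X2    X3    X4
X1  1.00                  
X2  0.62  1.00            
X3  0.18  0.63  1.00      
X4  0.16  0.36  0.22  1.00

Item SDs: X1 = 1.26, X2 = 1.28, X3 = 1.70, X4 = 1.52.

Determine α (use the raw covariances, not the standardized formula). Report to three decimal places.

α = 0.676

Σσ²ᵢ = 1.26² + 1.28² + 1.70² + 1.52² = 8.4264
Covariances σ_ij = r_ij · s_i · s_j:
  σ(X1,X2) = 0.62 × 1.26 × 1.28 = 0.9999
  σ(X1,X3) = 0.18 × 1.26 × 1.70 = 0.3856
  σ(X1,X4) = 0.16 × 1.26 × 1.52 = 0.3064
  σ(X2,X3) = 0.63 × 1.28 × 1.70 = 1.3709
  σ(X2,X4) = 0.36 × 1.28 × 1.52 = 0.7004
  σ(X3,X4) = 0.22 × 1.70 × 1.52 = 0.5685
σ²_T = Σσ²ᵢ + 2·Σσ_ij = 8.4264 + 2 × 4.3317 = 17.0898
α = (4/3)·(1 − 8.4264/17.0898) = 0.676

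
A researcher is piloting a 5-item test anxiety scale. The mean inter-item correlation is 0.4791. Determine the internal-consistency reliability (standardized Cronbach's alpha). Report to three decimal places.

Standardized α = k·r̄ / (1 + (k−1)·r̄) = 5 × 0.4791 / (1 + 4 × 0.4791)
  = 2.3955 / 2.9164 = 0.821

α = 0.821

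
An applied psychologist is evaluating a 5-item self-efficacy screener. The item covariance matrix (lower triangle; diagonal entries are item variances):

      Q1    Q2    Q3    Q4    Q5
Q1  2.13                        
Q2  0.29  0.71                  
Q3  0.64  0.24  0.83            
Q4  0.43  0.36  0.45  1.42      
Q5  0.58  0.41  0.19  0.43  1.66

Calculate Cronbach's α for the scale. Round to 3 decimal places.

ΣVar(i) = 2.13 + 0.71 + 0.83 + 1.42 + 1.66 = 6.75
Sum of the distinct covariances = 4.02
σ²_total = 6.75 + 2 × 4.02 = 14.79
α = (k/(k−1))·(1 − ΣVar(i)/σ²_total) = (5/4)·(1 − 6.75/14.79) = 0.680

Cronbach's α = 0.680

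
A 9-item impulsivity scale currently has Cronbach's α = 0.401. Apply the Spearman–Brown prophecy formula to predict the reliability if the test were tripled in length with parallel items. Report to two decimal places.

Length factor m = 3
α' = m·α / (1 + (m−1)·α)
   = 3 × 0.401 / (1 + (3 − 1) × 0.401)
   = 1.2030 / 1.8020 = 0.67

predicted reliability = 0.67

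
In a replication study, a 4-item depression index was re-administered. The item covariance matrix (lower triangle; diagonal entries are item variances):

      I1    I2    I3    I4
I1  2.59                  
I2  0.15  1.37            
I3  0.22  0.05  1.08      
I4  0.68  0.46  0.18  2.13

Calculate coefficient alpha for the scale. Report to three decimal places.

coefficient alpha = 0.436

Σσᵢ² = 2.59 + 1.37 + 1.08 + 2.13 = 7.17
Sum of the distinct covariances = 1.74
σ²_T = 7.17 + 2 × 1.74 = 10.65
α = (k/(k−1))·(1 − Σσᵢ²/σ²_T) = (4/3)·(1 − 7.17/10.65) = 0.436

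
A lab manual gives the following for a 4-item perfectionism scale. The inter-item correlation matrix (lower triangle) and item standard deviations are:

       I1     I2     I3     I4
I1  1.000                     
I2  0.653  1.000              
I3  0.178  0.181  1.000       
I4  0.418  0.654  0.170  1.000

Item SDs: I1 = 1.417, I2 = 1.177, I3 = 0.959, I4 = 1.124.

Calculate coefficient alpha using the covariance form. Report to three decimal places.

α = 0.718

Σσ²ᵢ = 1.417² + 1.177² + 0.959² + 1.124² = 5.5763
Covariances σ_ij = r_ij · s_i · s_j:
  σ(I1,I2) = 0.653 × 1.417 × 1.177 = 1.0891
  σ(I1,I3) = 0.178 × 1.417 × 0.959 = 0.2419
  σ(I1,I4) = 0.418 × 1.417 × 1.124 = 0.6658
  σ(I2,I3) = 0.181 × 1.177 × 0.959 = 0.2043
  σ(I2,I4) = 0.654 × 1.177 × 1.124 = 0.8652
  σ(I3,I4) = 0.170 × 0.959 × 1.124 = 0.1832
σ²_T = Σσ²ᵢ + 2·Σσ_ij = 5.5763 + 2 × 3.2495 = 12.0753
α = (4/3)·(1 − 5.5763/12.0753) = 0.718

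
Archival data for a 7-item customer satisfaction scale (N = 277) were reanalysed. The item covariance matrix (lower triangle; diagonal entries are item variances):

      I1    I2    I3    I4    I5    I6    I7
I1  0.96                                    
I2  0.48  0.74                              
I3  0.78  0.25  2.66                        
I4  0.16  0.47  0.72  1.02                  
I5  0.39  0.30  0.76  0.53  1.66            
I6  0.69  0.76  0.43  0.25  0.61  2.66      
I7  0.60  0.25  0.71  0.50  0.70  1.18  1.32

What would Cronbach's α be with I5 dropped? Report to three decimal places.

α = 0.765

Remaining items: I1, I2, I3, I4, I6, I7 (k = 6).
Σσ²ᵢ = 0.96 + 0.74 + 2.66 + 1.02 + 2.66 + 1.32 = 9.36
σ²_total = 9.36 + 2 × 8.23 = 25.82
α (item deleted) = (6/5)·(1 − 9.36/25.82) = 0.765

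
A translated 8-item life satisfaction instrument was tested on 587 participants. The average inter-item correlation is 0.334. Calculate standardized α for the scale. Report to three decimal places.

standardized α = 0.800

Standardized α = k·r̄ / (1 + (k−1)·r̄) = 8 × 0.334 / (1 + 7 × 0.334)
  = 2.6720 / 3.3380 = 0.800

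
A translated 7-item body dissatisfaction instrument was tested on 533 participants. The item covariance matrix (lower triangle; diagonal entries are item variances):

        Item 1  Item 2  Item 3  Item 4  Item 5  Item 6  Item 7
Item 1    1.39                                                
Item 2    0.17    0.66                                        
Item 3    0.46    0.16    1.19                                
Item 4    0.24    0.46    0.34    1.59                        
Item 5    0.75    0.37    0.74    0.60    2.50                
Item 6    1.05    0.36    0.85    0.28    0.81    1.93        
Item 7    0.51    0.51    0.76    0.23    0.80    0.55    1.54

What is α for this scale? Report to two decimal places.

ΣVar(i) = 1.39 + 0.66 + 1.19 + 1.59 + 2.50 + 1.93 + 1.54 = 10.80
Sum of off-diagonal covariances = 11.00
Var(T) = 10.80 + 2 × 11.00 = 32.80
α = (k/(k−1))·(1 − ΣVar(i)/Var(T)) = (7/6)·(1 − 10.80/32.80) = 0.78

α = 0.78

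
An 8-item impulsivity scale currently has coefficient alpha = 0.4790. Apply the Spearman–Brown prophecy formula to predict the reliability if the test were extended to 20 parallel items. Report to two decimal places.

Length factor m = 20/8 = 2.5000
α' = m·α / (1 + (m−1)·α)
   = 20/8 × 0.4790 / (1 + (20/8 − 1) × 0.4790)
   = 1.1975 / 1.7185 = 0.70

predicted reliability = 0.70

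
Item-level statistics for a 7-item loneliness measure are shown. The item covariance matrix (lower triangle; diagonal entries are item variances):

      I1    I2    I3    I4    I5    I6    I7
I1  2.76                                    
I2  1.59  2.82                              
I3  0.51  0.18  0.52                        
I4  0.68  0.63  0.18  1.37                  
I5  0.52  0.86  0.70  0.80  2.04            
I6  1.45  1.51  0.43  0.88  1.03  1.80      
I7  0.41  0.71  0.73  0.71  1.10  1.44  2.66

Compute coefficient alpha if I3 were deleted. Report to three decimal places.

α = 0.817

Remaining items: I1, I2, I4, I5, I6, I7 (k = 6).
Σσ²ᵢ = 2.76 + 2.82 + 1.37 + 2.04 + 1.80 + 2.66 = 13.45
total variance = 13.45 + 2 × 14.32 = 42.09
α (item deleted) = (6/5)·(1 − 13.45/42.09) = 0.817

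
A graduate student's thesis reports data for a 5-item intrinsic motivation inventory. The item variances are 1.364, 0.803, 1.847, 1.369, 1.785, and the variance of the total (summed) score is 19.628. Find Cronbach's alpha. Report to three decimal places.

α = 0.794

Σσ²ᵢ = 1.364 + 0.803 + 1.847 + 1.369 + 1.785 = 7.168
α = (k/(k−1))·(1 − Σσ²ᵢ/total variance) = (5/4)·(1 − 7.168/19.628) = 0.794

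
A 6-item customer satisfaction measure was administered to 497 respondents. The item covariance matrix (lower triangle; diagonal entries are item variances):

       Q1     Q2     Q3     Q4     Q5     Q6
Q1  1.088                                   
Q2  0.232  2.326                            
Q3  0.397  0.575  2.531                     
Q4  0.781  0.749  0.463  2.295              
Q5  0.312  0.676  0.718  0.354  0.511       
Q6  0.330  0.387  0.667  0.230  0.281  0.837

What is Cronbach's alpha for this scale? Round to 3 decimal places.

sum of item variances = 1.088 + 2.326 + 2.531 + 2.295 + 0.511 + 0.837 = 9.588
Sum of the distinct covariances = 7.152
total variance = 9.588 + 2 × 7.152 = 23.892
α = (k/(k−1))·(1 − sum of item variances/total variance) = (6/5)·(1 − 9.588/23.892) = 0.718

Cronbach's alpha = 0.718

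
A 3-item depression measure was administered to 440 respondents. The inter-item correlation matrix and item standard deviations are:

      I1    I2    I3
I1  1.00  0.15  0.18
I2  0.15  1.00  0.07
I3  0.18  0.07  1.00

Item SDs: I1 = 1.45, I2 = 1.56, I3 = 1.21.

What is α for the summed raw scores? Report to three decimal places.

Σσ²ᵢ = 1.45² + 1.56² + 1.21² = 6.0002
Covariances σ_ij = r_ij · s_i · s_j:
  σ(I1,I2) = 0.15 × 1.45 × 1.56 = 0.3393
  σ(I1,I3) = 0.18 × 1.45 × 1.21 = 0.3158
  σ(I2,I3) = 0.07 × 1.56 × 1.21 = 0.1321
σ²_T = Σσ²ᵢ + 2·Σσ_ij = 6.0002 + 2 × 0.7872 = 7.5746
α = (3/2)·(1 − 6.0002/7.5746) = 0.312

α = 0.312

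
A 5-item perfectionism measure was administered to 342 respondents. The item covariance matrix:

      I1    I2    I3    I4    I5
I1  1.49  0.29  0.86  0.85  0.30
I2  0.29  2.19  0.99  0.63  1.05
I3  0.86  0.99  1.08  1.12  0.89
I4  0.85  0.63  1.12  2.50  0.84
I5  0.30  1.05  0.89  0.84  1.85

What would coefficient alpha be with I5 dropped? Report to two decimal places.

Remaining items: I1, I2, I3, I4 (k = 4).
Σσᵢ² = 1.49 + 2.19 + 1.08 + 2.50 = 7.26
total variance = 7.26 + 2 × 4.74 = 16.74
α (item deleted) = (4/3)·(1 − 7.26/16.74) = 0.76

coefficient alpha = 0.76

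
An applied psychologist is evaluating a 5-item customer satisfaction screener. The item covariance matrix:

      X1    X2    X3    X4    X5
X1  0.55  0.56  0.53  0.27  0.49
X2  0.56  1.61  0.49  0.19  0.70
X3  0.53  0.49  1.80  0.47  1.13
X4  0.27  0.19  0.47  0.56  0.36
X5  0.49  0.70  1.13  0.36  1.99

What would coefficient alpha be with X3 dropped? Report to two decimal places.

Remaining items: X1, X2, X4, X5 (k = 4).
Σσᵢ² = 0.55 + 1.61 + 0.56 + 1.99 = 4.71
total variance = 4.71 + 2 × 2.57 = 9.85
α (item deleted) = (4/3)·(1 − 4.71/9.85) = 0.70

coefficient alpha = 0.70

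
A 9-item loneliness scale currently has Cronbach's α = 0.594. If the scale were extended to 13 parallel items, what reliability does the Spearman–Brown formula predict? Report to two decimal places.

Length factor m = 13/9 = 1.4444
α' = m·α / (1 + (m−1)·α)
   = 13/9 × 0.594 / (1 + (13/9 − 1) × 0.594)
   = 0.8580 / 1.2640 = 0.68

predicted reliability = 0.68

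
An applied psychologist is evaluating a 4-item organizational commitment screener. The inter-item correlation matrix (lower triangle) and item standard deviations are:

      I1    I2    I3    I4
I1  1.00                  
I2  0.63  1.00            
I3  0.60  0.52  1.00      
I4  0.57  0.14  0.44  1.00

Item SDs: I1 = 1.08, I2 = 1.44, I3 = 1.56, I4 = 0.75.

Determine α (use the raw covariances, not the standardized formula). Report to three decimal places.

α = 0.772

Σσ²ᵢ = 1.08² + 1.44² + 1.56² + 0.75² = 6.2361
Covariances σ_ij = r_ij · s_i · s_j:
  σ(I1,I2) = 0.63 × 1.08 × 1.44 = 0.9798
  σ(I1,I3) = 0.60 × 1.08 × 1.56 = 1.0109
  σ(I1,I4) = 0.57 × 1.08 × 0.75 = 0.4617
  σ(I2,I3) = 0.52 × 1.44 × 1.56 = 1.1681
  σ(I2,I4) = 0.14 × 1.44 × 0.75 = 0.1512
  σ(I3,I4) = 0.44 × 1.56 × 0.75 = 0.5148
σ²_T = Σσ²ᵢ + 2·Σσ_ij = 6.2361 + 2 × 4.2865 = 14.8091
α = (4/3)·(1 − 6.2361/14.8091) = 0.772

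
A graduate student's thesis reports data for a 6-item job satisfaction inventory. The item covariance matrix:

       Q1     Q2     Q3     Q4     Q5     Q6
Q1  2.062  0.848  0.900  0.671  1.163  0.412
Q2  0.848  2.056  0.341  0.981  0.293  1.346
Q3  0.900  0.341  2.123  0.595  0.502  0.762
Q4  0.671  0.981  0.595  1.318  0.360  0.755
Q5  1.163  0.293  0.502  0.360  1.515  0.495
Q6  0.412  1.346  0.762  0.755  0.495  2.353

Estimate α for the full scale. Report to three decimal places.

α = 0.775

sum of item variances = 2.062 + 2.056 + 2.123 + 1.318 + 1.515 + 2.353 = 11.427
Σ_{i<j} σ_ij = 10.424
σ²_total = 11.427 + 2 × 10.424 = 32.275
α = (k/(k−1))·(1 − sum of item variances/σ²_total) = (6/5)·(1 − 11.427/32.275) = 0.775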